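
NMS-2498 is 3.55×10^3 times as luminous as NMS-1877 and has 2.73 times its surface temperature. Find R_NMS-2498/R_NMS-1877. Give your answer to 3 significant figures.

7.99

L ∝ R²T⁴ gives R ∝ √L / T², so
R_NMS-2498/R_NMS-1877 = √(3.55×10^3) / (2.73)² = 59.58 / 7.453 = 7.994.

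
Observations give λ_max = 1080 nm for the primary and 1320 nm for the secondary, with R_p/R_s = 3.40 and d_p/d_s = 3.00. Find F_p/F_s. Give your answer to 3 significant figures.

2.87

Wien's law: T_p/T_s = λ_s/λ_p = 1320/1080 = 1.222.
L_p/L_s = (R_p/R_s)²(T_p/T_s)⁴ = (3.40)²(1.222)⁴ = 25.80.
F_p/F_s = (L_p/L_s)/(d_p/d_s)² = 25.80/(3.00)² = 2.866.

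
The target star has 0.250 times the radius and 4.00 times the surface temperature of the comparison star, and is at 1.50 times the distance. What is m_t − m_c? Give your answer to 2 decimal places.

-2.13

L_t/L_c = (0.250)²(4.00)⁴ = 16.00.
F_t/F_c = (L_t/L_c)/(d_t/d_c)² = 16.00/2.250 = 7.111.
m_t − m_c = −2.5 log₁₀(7.111) = -2.13.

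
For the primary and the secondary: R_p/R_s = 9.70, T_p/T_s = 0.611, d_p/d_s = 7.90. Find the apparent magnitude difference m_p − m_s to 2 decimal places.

1.69

L_p/L_s = (9.70)²(0.611)⁴ = 13.11.
F_p/F_s = (L_p/L_s)/(d_p/d_s)² = 13.11/62.41 = 0.2101.
m_p − m_s = −2.5 log₁₀(0.2101) = 1.69.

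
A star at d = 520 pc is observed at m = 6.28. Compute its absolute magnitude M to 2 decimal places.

M = m − 5 log₁₀(d/10 pc) = 6.28 − 5 log₁₀(520/10)
  = 6.28 − 5 × 1.716 = 6.28 − 8.58 = -2.30.

-2.30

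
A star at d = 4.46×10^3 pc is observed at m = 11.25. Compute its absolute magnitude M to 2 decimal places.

-2.00

M = m − 5 log₁₀(d/10 pc) = 11.25 − 5 log₁₀(4.46×10^3/10)
  = 11.25 − 5 × 2.649 = 11.25 − 13.25 = -2.00.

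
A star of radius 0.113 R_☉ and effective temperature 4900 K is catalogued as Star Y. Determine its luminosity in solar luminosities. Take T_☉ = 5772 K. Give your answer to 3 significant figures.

L/L_☉ = (R/R_☉)² (T/T_☉)⁴ = (0.113)² × (4900/5772)⁴
       = 0.01277 × (0.8489)⁴ = 0.01277 × 0.5194 = 0.006632.

0.00663 solar luminosities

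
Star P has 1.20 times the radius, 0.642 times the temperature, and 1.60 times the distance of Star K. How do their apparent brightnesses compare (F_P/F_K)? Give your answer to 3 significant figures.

0.0956

L_P/L_K = (R_P/R_K)²(T_P/T_K)⁴ = (1.20)² × (0.642)⁴ = 0.2446.
F_P/F_K = (L_P/L_K)/(d_P/d_K)² = 0.2446 / (1.60)² = 0.09556.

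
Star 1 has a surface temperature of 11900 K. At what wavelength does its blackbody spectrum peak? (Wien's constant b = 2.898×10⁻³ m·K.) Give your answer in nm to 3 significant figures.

244 nm

λ_max = b/T = 2.898×10⁻³ / 11900 = 2.44×10^-7 m = 243.5 nm.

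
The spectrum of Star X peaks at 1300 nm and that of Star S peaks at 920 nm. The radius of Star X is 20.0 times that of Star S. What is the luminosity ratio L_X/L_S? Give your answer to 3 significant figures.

Wien's law gives T ∝ 1/λ_max, so T_X/T_S = λ_S/λ_X = 920/1300 = 0.7077.
Then L ∝ R²T⁴ gives L_X/L_S = (20.0)² × (0.7077)⁴ = 400.0 × 0.2508 = 100.3.

100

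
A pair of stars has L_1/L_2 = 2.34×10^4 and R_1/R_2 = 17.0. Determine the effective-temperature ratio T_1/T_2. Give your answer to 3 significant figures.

L ∝ R²T⁴ gives T ∝ (L/R²)^(1/4), so
T_1/T_2 = (2.34×10^4 / 17.0²)^(1/4) = (80.97)^(1/4) = 3.000.

3.00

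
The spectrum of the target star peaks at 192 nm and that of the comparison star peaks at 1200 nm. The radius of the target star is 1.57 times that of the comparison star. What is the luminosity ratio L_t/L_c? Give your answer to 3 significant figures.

3.76×10^3

Wien's law gives T ∝ 1/λ_max, so T_t/T_c = λ_c/λ_t = 1200/192 = 6.250.
Then L ∝ R²T⁴ gives L_t/L_c = (1.57)² × (6.250)⁴ = 2.465 × 1526 = 3761.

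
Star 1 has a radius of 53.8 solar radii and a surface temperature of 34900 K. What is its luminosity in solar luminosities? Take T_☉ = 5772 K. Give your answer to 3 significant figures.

L/L_☉ = (R/R_☉)² (T/T_☉)⁴ = (53.8)² × (34900/5772)⁴
       = 2894 × (6.046)⁴ = 2894 × 1337 = 3.869×10^6.

3.87×10^6 solar luminosities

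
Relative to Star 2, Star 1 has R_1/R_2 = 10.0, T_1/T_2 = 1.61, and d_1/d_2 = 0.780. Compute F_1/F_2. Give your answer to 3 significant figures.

L_1/L_2 = (R_1/R_2)²(T_1/T_2)⁴ = (10.0)² × (1.61)⁴ = 671.9.
F_1/F_2 = (L_1/L_2)/(d_1/d_2)² = 671.9 / (0.780)² = 1104.

1.10×10^3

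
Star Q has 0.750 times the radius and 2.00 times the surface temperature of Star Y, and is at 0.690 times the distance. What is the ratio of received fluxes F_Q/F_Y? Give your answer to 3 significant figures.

L_Q/L_Y = (R_Q/R_Y)²(T_Q/T_Y)⁴ = (0.750)² × (2.00)⁴ = 9.000.
F_Q/F_Y = (L_Q/L_Y)/(d_Q/d_Y)² = 9.000 / (0.690)² = 18.90.

18.9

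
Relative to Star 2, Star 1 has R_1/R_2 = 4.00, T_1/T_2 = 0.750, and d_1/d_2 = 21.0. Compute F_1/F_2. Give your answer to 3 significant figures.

L_1/L_2 = (R_1/R_2)²(T_1/T_2)⁴ = (4.00)² × (0.750)⁴ = 5.062.
F_1/F_2 = (L_1/L_2)/(d_1/d_2)² = 5.062 / (21.0)² = 0.01148.

0.0115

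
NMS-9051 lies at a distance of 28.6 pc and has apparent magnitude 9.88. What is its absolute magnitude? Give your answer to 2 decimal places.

7.60

M = m − 5 log₁₀(d/10 pc) = 9.88 − 5 log₁₀(28.6/10)
  = 9.88 − 5 × 0.456 = 9.88 − 2.28 = 7.60.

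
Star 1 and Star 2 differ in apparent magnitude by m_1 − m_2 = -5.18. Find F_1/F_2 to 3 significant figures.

118

F_1/F_2 = 10^(−(m_1 − m_2)/2.5) = 10^(5.18/2.5) = 10^2.072 = 118.0.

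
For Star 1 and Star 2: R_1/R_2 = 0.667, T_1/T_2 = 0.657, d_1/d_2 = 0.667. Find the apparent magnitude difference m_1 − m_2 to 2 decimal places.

L_1/L_2 = (0.667)²(0.657)⁴ = 0.08289.
F_1/F_2 = (L_1/L_2)/(d_1/d_2)² = 0.08289/0.4449 = 0.1863.
m_1 − m_2 = −2.5 log₁₀(0.1863) = 1.82.

1.82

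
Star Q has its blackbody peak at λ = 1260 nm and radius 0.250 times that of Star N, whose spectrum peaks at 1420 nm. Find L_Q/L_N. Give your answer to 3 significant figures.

0.101

Wien's law gives T ∝ 1/λ_max, so T_Q/T_N = λ_N/λ_Q = 1420/1260 = 1.127.
Then L ∝ R²T⁴ gives L_Q/L_N = (0.250)² × (1.127)⁴ = 0.06250 × 1.613 = 0.1008.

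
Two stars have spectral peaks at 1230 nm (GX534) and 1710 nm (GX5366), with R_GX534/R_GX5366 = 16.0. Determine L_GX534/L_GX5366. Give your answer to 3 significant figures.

Wien's law gives T ∝ 1/λ_max, so T_GX534/T_GX5366 = λ_GX5366/λ_GX534 = 1710/1230 = 1.390.
Then L ∝ R²T⁴ gives L_GX534/L_GX5366 = (16.0)² × (1.390)⁴ = 256.0 × 3.736 = 956.3.

956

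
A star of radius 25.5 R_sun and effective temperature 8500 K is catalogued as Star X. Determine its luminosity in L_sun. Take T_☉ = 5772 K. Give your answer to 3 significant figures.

3.06×10^3 L_sun

L/L_☉ = (R/R_☉)² (T/T_☉)⁴ = (25.5)² × (8500/5772)⁴
       = 650.2 × (1.473)⁴ = 650.2 × 4.703 = 3058.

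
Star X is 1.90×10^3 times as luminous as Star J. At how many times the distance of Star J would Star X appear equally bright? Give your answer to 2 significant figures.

Equal flux requires L_X/d_X² = L_J/d_J², so d_X/d_J = √(L_X/L_J)
= √(1.90×10^3) = 43.59.

44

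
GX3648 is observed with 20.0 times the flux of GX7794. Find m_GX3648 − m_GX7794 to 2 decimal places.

-3.25

m_GX3648 − m_GX7794 = −2.5 log₁₀(F_GX3648/F_GX7794) = −2.5 log₁₀(20.0) = −2.5 × (1.301) = -3.253.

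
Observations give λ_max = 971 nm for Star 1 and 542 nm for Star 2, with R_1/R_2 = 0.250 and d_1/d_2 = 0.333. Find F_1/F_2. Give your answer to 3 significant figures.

Wien's law: T_1/T_2 = λ_2/λ_1 = 542/971 = 0.5582.
L_1/L_2 = (R_1/R_2)²(T_1/T_2)⁴ = (0.250)²(0.5582)⁴ = 0.006067.
F_1/F_2 = (L_1/L_2)/(d_1/d_2)² = 0.006067/(0.333)² = 0.05472.

0.0547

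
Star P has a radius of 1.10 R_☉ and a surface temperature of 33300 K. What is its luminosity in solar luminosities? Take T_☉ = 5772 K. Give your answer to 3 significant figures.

L/L_☉ = (R/R_☉)² (T/T_☉)⁴ = (1.10)² × (33300/5772)⁴
       = 1.210 × (5.769)⁴ = 1.210 × 1108 = 1340.

1.34×10^3 solar luminosities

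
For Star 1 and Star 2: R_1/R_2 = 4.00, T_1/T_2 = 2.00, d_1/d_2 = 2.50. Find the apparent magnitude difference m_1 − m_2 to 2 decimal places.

-4.03

L_1/L_2 = (4.00)²(2.00)⁴ = 256.0.
F_1/F_2 = (L_1/L_2)/(d_1/d_2)² = 256.0/6.250 = 40.96.
m_1 − m_2 = −2.5 log₁₀(40.96) = -4.03.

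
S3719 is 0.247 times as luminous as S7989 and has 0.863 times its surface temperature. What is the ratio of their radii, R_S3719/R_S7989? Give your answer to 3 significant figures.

0.667

L ∝ R²T⁴ gives R ∝ √L / T², so
R_S3719/R_S7989 = √(0.247) / (0.863)² = 0.4970 / 0.7448 = 0.6673.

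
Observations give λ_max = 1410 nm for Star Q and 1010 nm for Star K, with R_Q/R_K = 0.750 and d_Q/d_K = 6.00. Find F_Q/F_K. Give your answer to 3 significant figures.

Wien's law: T_Q/T_K = λ_K/λ_Q = 1010/1410 = 0.7163.
L_Q/L_K = (R_Q/R_K)²(T_Q/T_K)⁴ = (0.750)²(0.7163)⁴ = 0.1481.
F_Q/F_K = (L_Q/L_K)/(d_Q/d_K)² = 0.1481/(6.00)² = 0.004114.

0.00411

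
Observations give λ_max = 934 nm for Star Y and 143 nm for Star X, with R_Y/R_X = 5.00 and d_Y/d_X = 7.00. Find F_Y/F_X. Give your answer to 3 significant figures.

Wien's law: T_Y/T_X = λ_X/λ_Y = 143/934 = 0.1531.
L_Y/L_X = (R_Y/R_X)²(T_Y/T_X)⁴ = (5.00)²(0.1531)⁴ = 0.01374.
F_Y/F_X = (L_Y/L_X)/(d_Y/d_X)² = 0.01374/(7.00)² = 2.804×10^-4.

2.80×10^-4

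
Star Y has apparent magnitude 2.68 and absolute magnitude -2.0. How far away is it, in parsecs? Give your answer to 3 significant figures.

86.3 pc

m − M = 5 log₁₀(d/10 pc)
2.68 − (-2.0) = 4.68 = 5 log₁₀(d/10)
d = 10 × 10^(4.68/5) = 10 × 10^0.936 = 86.30 pc.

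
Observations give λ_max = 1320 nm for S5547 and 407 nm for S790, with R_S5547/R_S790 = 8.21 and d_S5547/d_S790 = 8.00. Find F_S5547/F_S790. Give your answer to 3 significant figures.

Wien's law: T_S5547/T_S790 = λ_S790/λ_S5547 = 407/1320 = 0.3083.
L_S5547/L_S790 = (R_S5547/R_S790)²(T_S5547/T_S790)⁴ = (8.21)²(0.3083)⁴ = 0.6092.
F_S5547/F_S790 = (L_S5547/L_S790)/(d_S5547/d_S790)² = 0.6092/(8.00)² = 0.009519.

0.00952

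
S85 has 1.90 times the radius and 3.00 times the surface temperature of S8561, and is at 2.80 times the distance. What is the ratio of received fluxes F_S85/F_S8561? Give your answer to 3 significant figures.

37.3

L_S85/L_S8561 = (R_S85/R_S8561)²(T_S85/T_S8561)⁴ = (1.90)² × (3.00)⁴ = 292.4.
F_S85/F_S8561 = (L_S85/L_S8561)/(d_S85/d_S8561)² = 292.4 / (2.80)² = 37.30.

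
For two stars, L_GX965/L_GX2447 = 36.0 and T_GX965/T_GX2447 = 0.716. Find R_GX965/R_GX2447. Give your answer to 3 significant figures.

11.7

L ∝ R²T⁴ gives R ∝ √L / T², so
R_GX965/R_GX2447 = √(36.0) / (0.716)² = 6.000 / 0.5127 = 11.70.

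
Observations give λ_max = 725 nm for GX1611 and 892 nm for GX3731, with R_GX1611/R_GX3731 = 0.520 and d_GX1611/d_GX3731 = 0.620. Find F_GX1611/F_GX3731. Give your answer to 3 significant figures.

1.61

Wien's law: T_GX1611/T_GX3731 = λ_GX3731/λ_GX1611 = 892/725 = 1.230.
L_GX1611/L_GX3731 = (R_GX1611/R_GX3731)²(T_GX1611/T_GX3731)⁴ = (0.520)²(1.230)⁴ = 0.6196.
F_GX1611/F_GX3731 = (L_GX1611/L_GX3731)/(d_GX1611/d_GX3731)² = 0.6196/(0.620)² = 1.612.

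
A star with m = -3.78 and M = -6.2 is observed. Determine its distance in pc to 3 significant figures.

m − M = 5 log₁₀(d/10 pc)
-3.78 − (-6.2) = 2.42 = 5 log₁₀(d/10)
d = 10 × 10^(2.42/5) = 10 × 10^0.484 = 30.48 pc.

30.5 pc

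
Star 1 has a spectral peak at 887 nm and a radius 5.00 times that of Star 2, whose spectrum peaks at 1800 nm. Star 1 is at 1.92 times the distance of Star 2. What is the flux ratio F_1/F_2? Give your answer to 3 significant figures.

Wien's law: T_1/T_2 = λ_2/λ_1 = 1800/887 = 2.029.
L_1/L_2 = (R_1/R_2)²(T_1/T_2)⁴ = (5.00)²(2.029)⁴ = 424.0.
F_1/F_2 = (L_1/L_2)/(d_1/d_2)² = 424.0/(1.92)² = 115.0.

115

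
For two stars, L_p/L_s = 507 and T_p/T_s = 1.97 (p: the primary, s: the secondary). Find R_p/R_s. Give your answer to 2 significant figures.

L ∝ R²T⁴ gives R ∝ √L / T², so
R_p/R_s = √(507) / (1.97)² = 22.52 / 3.881 = 5.802.

5.8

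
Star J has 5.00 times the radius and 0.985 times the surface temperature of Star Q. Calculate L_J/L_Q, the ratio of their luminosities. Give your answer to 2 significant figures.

From the Stefan–Boltzmann law, L ∝ R²T⁴, so
L_J/L_Q = (R_J/R_Q)² (T_J/T_Q)⁴ = (5.00)² × (0.985)⁴ = 25.00 × 0.9413 = 23.53.

24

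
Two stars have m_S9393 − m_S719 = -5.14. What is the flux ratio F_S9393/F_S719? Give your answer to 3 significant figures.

F_S9393/F_S719 = 10^(−(m_S9393 − m_S719)/2.5) = 10^(5.14/2.5) = 10^2.056 = 113.8.

114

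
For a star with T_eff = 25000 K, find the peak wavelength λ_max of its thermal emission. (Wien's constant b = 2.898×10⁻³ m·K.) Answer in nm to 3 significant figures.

116 nm

λ_max = b/T = 2.898×10⁻³ / 25000 = 1.16×10^-7 m = 115.9 nm.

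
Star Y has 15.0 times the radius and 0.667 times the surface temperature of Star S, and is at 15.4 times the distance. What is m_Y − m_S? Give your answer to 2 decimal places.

1.82

L_Y/L_S = (15.0)²(0.667)⁴ = 44.53.
F_Y/F_S = (L_Y/L_S)/(d_Y/d_S)² = 44.53/237.2 = 0.1878.
m_Y − m_S = −2.5 log₁₀(0.1878) = 1.82.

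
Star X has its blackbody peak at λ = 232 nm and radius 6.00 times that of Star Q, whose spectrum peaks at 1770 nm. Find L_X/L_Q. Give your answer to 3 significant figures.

Wien's law gives T ∝ 1/λ_max, so T_X/T_Q = λ_Q/λ_X = 1770/232 = 7.629.
Then L ∝ R²T⁴ gives L_X/L_Q = (6.00)² × (7.629)⁴ = 36.00 × 3388 = 1.220×10^5.

1.22×10^5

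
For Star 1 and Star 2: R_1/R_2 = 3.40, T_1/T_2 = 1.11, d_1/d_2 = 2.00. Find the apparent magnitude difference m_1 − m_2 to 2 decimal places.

-1.61

L_1/L_2 = (3.40)²(1.11)⁴ = 17.55.
F_1/F_2 = (L_1/L_2)/(d_1/d_2)² = 17.55/4.000 = 4.387.
m_1 − m_2 = −2.5 log₁₀(4.387) = -1.61.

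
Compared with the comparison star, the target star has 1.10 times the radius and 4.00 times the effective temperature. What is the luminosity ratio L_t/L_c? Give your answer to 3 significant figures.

310

From the Stefan–Boltzmann law, L ∝ R²T⁴, so
L_t/L_c = (R_t/R_c)² (T_t/T_c)⁴ = (1.10)² × (4.00)⁴ = 1.210 × 256.0 = 309.8.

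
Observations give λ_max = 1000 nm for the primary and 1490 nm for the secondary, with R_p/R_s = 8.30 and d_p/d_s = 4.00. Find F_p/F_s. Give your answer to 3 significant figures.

Wien's law: T_p/T_s = λ_s/λ_p = 1490/1000 = 1.490.
L_p/L_s = (R_p/R_s)²(T_p/T_s)⁴ = (8.30)²(1.490)⁴ = 339.5.
F_p/F_s = (L_p/L_s)/(d_p/d_s)² = 339.5/(4.00)² = 21.22.

21.2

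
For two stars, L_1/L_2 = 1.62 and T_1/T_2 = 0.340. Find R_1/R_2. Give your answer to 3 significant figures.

L ∝ R²T⁴ gives R ∝ √L / T², so
R_1/R_2 = √(1.62) / (0.340)² = 1.273 / 0.1156 = 11.01.

11.0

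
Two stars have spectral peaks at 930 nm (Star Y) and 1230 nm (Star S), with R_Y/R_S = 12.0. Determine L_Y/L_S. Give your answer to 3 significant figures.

Wien's law gives T ∝ 1/λ_max, so T_Y/T_S = λ_S/λ_Y = 1230/930 = 1.323.
Then L ∝ R²T⁴ gives L_Y/L_S = (12.0)² × (1.323)⁴ = 144.0 × 3.060 = 440.6.

441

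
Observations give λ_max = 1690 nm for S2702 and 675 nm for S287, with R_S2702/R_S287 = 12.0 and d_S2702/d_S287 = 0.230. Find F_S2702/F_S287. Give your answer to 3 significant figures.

69.3

Wien's law: T_S2702/T_S287 = λ_S287/λ_S2702 = 675/1690 = 0.3994.
L_S2702/L_S287 = (R_S2702/R_S287)²(T_S2702/T_S287)⁴ = (12.0)²(0.3994)⁴ = 3.665.
F_S2702/F_S287 = (L_S2702/L_S287)/(d_S2702/d_S287)² = 3.665/(0.230)² = 69.27.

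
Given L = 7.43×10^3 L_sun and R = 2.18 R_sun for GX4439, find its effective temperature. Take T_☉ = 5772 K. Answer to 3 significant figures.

T/T_☉ = (L/L_☉)^(1/4) / (R/R_☉)^(1/2)
T = 5772 × (7.43×10^3)^(1/4) / √(2.18) = 5772 × 9.284 / 1.476 = 3.629×10^4 K.

3.63×10^4 K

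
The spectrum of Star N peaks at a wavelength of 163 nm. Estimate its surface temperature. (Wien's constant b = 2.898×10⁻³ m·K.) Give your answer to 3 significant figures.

1.78×10^4 K

T = b/λ_max = 2.898×10⁻³ / (163×10⁻⁹) = 1.778×10^4 K.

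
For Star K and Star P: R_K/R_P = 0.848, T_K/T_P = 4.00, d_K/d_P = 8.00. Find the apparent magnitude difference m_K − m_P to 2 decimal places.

L_K/L_P = (0.848)²(4.00)⁴ = 184.1.
F_K/F_P = (L_K/L_P)/(d_K/d_P)² = 184.1/64.00 = 2.876.
m_K − m_P = −2.5 log₁₀(2.876) = -1.15.

-1.15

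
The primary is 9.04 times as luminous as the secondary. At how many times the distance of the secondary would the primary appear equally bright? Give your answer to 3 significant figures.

Equal flux requires L_p/d_p² = L_s/d_s², so d_p/d_s = √(L_p/L_s)
= √(9.04) = 3.007.

3.01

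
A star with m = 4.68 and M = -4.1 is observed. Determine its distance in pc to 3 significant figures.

m − M = 5 log₁₀(d/10 pc)
4.68 − (-4.1) = 8.78 = 5 log₁₀(d/10)
d = 10 × 10^(8.78/5) = 10 × 10^1.756 = 570.2 pc.

570 pc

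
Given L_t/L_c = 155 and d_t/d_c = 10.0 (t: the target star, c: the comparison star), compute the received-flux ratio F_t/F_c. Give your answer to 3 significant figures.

F = L/(4πd²), so F_t/F_c = (L_t/L_c) / (d_t/d_c)²
= 155 / (10.0)² = 155 / 100.0 = 1.550.

1.55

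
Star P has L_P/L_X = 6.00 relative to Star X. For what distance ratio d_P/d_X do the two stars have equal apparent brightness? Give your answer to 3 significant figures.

Equal flux requires L_P/d_P² = L_X/d_X², so d_P/d_X = √(L_P/L_X)
= √(6.00) = 2.449.

2.45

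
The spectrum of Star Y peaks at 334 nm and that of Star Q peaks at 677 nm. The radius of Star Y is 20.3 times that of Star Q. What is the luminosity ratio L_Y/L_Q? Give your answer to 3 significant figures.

Wien's law gives T ∝ 1/λ_max, so T_Y/T_Q = λ_Q/λ_Y = 677/334 = 2.027.
Then L ∝ R²T⁴ gives L_Y/L_Q = (20.3)² × (2.027)⁴ = 412.1 × 16.88 = 6956.

6.96×10^3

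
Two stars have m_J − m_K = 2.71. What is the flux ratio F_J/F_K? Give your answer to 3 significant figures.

F_J/F_K = 10^(−(m_J − m_K)/2.5) = 10^(-2.71/2.5) = 10^-1.084 = 0.08241.

0.0824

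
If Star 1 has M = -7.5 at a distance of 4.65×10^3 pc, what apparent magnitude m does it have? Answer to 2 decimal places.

5.84

m = M + 5 log₁₀(d/10 pc) = -7.5 + 5 log₁₀(4.65×10^3/10)
  = -7.5 + 5 × 2.667 = -7.5 + 13.34 = 5.84.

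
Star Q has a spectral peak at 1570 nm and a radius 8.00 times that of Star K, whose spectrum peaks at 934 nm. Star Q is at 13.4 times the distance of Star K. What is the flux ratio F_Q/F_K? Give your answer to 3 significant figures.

0.0446

Wien's law: T_Q/T_K = λ_K/λ_Q = 934/1570 = 0.5949.
L_Q/L_K = (R_Q/R_K)²(T_Q/T_K)⁴ = (8.00)²(0.5949)⁴ = 8.016.
F_Q/F_K = (L_Q/L_K)/(d_Q/d_K)² = 8.016/(13.4)² = 0.04464.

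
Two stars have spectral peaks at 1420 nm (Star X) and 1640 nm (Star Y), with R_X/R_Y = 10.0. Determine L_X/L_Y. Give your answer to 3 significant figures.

178

Wien's law gives T ∝ 1/λ_max, so T_X/T_Y = λ_Y/λ_X = 1640/1420 = 1.155.
Then L ∝ R²T⁴ gives L_X/L_Y = (10.0)² × (1.155)⁴ = 100.0 × 1.779 = 177.9.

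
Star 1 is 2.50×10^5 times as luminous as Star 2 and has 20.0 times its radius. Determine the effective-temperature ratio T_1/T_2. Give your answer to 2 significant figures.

5.0

L ∝ R²T⁴ gives T ∝ (L/R²)^(1/4), so
T_1/T_2 = (2.50×10^5 / 20.0²)^(1/4) = (625.0)^(1/4) = 5.000.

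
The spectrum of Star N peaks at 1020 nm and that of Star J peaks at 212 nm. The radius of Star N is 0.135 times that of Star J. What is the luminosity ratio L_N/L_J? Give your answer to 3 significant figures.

3.40×10^-5

Wien's law gives T ∝ 1/λ_max, so T_N/T_J = λ_J/λ_N = 212/1020 = 0.2078.
Then L ∝ R²T⁴ gives L_N/L_J = (0.135)² × (0.2078)⁴ = 0.01823 × 0.001866 = 3.401×10^-5.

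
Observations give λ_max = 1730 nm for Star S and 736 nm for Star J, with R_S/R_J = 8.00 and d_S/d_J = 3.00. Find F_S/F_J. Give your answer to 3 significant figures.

0.233

Wien's law: T_S/T_J = λ_J/λ_S = 736/1730 = 0.4254.
L_S/L_J = (R_S/R_J)²(T_S/T_J)⁴ = (8.00)²(0.4254)⁴ = 2.097.
F_S/F_J = (L_S/L_J)/(d_S/d_J)² = 2.097/(3.00)² = 0.2330.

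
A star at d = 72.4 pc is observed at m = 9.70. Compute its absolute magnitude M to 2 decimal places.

5.40

M = m − 5 log₁₀(d/10 pc) = 9.70 − 5 log₁₀(72.4/10)
  = 9.70 − 5 × 0.860 = 9.70 − 4.30 = 5.40.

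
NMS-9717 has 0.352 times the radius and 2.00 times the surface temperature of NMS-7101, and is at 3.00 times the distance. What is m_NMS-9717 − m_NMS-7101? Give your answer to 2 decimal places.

1.64

L_NMS-9717/L_NMS-7101 = (0.352)²(2.00)⁴ = 1.982.
F_NMS-9717/F_NMS-7101 = (L_NMS-9717/L_NMS-7101)/(d_NMS-9717/d_NMS-7101)² = 1.982/9.000 = 0.2203.
m_NMS-9717 − m_NMS-7101 = −2.5 log₁₀(0.2203) = 1.64.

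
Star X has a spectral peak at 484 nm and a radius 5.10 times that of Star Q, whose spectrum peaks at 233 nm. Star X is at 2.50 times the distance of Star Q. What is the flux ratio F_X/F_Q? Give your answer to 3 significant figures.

0.224

Wien's law: T_X/T_Q = λ_Q/λ_X = 233/484 = 0.4814.
L_X/L_Q = (R_X/R_Q)²(T_X/T_Q)⁴ = (5.10)²(0.4814)⁴ = 1.397.
F_X/F_Q = (L_X/L_Q)/(d_X/d_Q)² = 1.397/(2.50)² = 0.2235.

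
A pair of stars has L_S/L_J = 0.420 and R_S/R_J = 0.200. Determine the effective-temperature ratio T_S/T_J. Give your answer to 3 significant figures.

1.80

L ∝ R²T⁴ gives T ∝ (L/R²)^(1/4), so
T_S/T_J = (0.420 / 0.200²)^(1/4) = (10.50)^(1/4) = 1.800.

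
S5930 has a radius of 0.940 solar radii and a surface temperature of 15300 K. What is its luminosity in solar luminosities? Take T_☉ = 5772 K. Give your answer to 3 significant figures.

L/L_☉ = (R/R_☉)² (T/T_☉)⁴ = (0.940)² × (15300/5772)⁴
       = 0.8836 × (2.651)⁴ = 0.8836 × 49.37 = 43.62.

43.6 solar luminosities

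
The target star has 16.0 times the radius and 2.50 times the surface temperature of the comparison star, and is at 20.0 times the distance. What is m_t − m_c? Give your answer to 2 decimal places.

L_t/L_c = (16.0)²(2.50)⁴ = 1.000×10^4.
F_t/F_c = (L_t/L_c)/(d_t/d_c)² = 1.000×10^4/400.0 = 25.00.
m_t − m_c = −2.5 log₁₀(25.00) = -3.49.

-3.49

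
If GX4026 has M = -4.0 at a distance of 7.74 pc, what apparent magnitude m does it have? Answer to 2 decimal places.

m = M + 5 log₁₀(d/10 pc) = -4.0 + 5 log₁₀(7.74/10)
  = -4.0 + 5 × -0.111 = -4.0 + -0.56 = -4.56.

-4.56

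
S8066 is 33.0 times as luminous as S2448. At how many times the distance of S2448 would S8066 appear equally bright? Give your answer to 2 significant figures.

5.7

Equal flux requires L_S8066/d_S8066² = L_S2448/d_S2448², so d_S8066/d_S2448 = √(L_S8066/L_S2448)
= √(33.0) = 5.745.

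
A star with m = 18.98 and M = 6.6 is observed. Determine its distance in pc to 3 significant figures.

2.99×10^3 pc

m − M = 5 log₁₀(d/10 pc)
18.98 − (6.6) = 12.38 = 5 log₁₀(d/10)
d = 10 × 10^(12.38/5) = 10 × 10^2.476 = 2992 pc.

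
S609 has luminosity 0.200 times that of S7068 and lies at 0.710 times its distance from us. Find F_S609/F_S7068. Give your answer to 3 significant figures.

F = L/(4πd²), so F_S609/F_S7068 = (L_S609/L_S7068) / (d_S609/d_S7068)²
= 0.200 / (0.710)² = 0.200 / 0.5041 = 0.3967.

0.397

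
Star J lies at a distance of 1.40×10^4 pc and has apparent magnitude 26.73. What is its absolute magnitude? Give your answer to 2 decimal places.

M = m − 5 log₁₀(d/10 pc) = 26.73 − 5 log₁₀(1.40×10^4/10)
  = 26.73 − 5 × 3.146 = 26.73 − 15.73 = 11.00.

11.00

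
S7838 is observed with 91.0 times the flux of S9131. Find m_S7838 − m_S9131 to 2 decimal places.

m_S7838 − m_S9131 = −2.5 log₁₀(F_S7838/F_S9131) = −2.5 log₁₀(91.0) = −2.5 × (1.959) = -4.898.

-4.90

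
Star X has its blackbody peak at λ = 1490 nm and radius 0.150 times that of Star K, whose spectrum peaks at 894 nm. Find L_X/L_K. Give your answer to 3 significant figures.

Wien's law gives T ∝ 1/λ_max, so T_X/T_K = λ_K/λ_X = 894/1490 = 0.6000.
Then L ∝ R²T⁴ gives L_X/L_K = (0.150)² × (0.6000)⁴ = 0.02250 × 0.1296 = 0.002916.

0.00292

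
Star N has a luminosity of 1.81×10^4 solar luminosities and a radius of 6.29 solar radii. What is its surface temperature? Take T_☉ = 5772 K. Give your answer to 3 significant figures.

2.67×10^4 K

T/T_☉ = (L/L_☉)^(1/4) / (R/R_☉)^(1/2)
T = 5772 × (1.81×10^4)^(1/4) / √(6.29) = 5772 × 11.60 / 2.508 = 2.669×10^4 K.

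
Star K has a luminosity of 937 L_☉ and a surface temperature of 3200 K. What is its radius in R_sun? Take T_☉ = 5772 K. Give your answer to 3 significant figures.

R/R_☉ = √(L/L_☉) / (T/T_☉)² = √(937) / (0.5544)²
       = 30.61 / 0.3074 = 99.59.

99.6 R_sun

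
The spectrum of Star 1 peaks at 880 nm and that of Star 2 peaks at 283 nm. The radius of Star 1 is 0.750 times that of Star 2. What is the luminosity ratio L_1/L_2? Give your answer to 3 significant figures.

Wien's law gives T ∝ 1/λ_max, so T_1/T_2 = λ_2/λ_1 = 283/880 = 0.3216.
Then L ∝ R²T⁴ gives L_1/L_2 = (0.750)² × (0.3216)⁴ = 0.5625 × 0.01070 = 0.006016.

0.00602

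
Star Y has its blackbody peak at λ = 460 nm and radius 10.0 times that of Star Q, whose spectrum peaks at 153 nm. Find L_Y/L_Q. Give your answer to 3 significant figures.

Wien's law gives T ∝ 1/λ_max, so T_Y/T_Q = λ_Q/λ_Y = 153/460 = 0.3326.
Then L ∝ R²T⁴ gives L_Y/L_Q = (10.0)² × (0.3326)⁴ = 100.0 × 0.01224 = 1.224.

1.22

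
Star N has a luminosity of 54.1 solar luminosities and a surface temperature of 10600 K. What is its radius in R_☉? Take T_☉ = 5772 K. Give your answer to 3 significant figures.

R/R_☉ = √(L/L_☉) / (T/T_☉)² = √(54.1) / (1.836)²
       = 7.355 / 3.373 = 2.181.

2.18 R_☉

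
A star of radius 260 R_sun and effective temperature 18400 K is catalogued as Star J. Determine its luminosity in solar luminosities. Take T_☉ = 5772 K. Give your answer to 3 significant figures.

L/L_☉ = (R/R_☉)² (T/T_☉)⁴ = (260)² × (18400/5772)⁴
       = 6.760×10^4 × (3.188)⁴ = 6.760×10^4 × 103.3 = 6.981×10^6.

6.98×10^6 solar luminosities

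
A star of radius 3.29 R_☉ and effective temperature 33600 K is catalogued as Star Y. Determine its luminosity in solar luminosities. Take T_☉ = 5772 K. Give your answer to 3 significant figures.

L/L_☉ = (R/R_☉)² (T/T_☉)⁴ = (3.29)² × (33600/5772)⁴
       = 10.82 × (5.821)⁴ = 10.82 × 1148 = 1.243×10^4.

1.24×10^4 solar luminosities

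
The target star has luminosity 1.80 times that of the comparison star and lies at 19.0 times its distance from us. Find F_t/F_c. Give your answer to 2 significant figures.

F = L/(4πd²), so F_t/F_c = (L_t/L_c) / (d_t/d_c)²
= 1.80 / (19.0)² = 1.80 / 361.0 = 0.004986.

0.0050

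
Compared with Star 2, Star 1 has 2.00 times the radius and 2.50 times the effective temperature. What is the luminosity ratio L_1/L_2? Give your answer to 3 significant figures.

156

From the Stefan–Boltzmann law, L ∝ R²T⁴, so
L_1/L_2 = (R_1/R_2)² (T_1/T_2)⁴ = (2.00)² × (2.50)⁴ = 4.000 × 39.06 = 156.2.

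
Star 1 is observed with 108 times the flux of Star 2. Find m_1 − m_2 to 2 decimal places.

-5.08

m_1 − m_2 = −2.5 log₁₀(F_1/F_2) = −2.5 log₁₀(108) = −2.5 × (2.033) = -5.084.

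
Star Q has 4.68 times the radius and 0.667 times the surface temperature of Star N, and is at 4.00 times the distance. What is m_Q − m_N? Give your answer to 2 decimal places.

L_Q/L_N = (4.68)²(0.667)⁴ = 4.335.
F_Q/F_N = (L_Q/L_N)/(d_Q/d_N)² = 4.335/16.00 = 0.2709.
m_Q − m_N = −2.5 log₁₀(0.2709) = 1.42.

1.42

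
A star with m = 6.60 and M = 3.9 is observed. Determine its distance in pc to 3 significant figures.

m − M = 5 log₁₀(d/10 pc)
6.60 − (3.9) = 2.70 = 5 log₁₀(d/10)
d = 10 × 10^(2.70/5) = 10 × 10^0.540 = 34.67 pc.

34.7 pc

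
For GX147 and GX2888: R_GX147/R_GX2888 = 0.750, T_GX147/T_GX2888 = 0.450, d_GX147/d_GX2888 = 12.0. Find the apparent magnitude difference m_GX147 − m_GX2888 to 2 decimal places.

9.49

L_GX147/L_GX2888 = (0.750)²(0.450)⁴ = 0.02307.
F_GX147/F_GX2888 = (L_GX147/L_GX2888)/(d_GX147/d_GX2888)² = 0.02307/144.0 = 1.602×10^-4.
m_GX147 − m_GX2888 = −2.5 log₁₀(1.602×10^-4) = 9.49.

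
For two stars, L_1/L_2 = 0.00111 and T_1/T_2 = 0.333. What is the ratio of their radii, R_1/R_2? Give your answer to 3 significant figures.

L ∝ R²T⁴ gives R ∝ √L / T², so
R_1/R_2 = √(0.00111) / (0.333)² = 0.03332 / 0.1109 = 0.3005.

0.300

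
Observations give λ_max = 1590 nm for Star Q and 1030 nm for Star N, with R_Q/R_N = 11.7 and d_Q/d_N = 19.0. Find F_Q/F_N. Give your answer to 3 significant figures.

Wien's law: T_Q/T_N = λ_N/λ_Q = 1030/1590 = 0.6478.
L_Q/L_N = (R_Q/R_N)²(T_Q/T_N)⁴ = (11.7)²(0.6478)⁴ = 24.11.
F_Q/F_N = (L_Q/L_N)/(d_Q/d_N)² = 24.11/(19.0)² = 0.06678.

0.0668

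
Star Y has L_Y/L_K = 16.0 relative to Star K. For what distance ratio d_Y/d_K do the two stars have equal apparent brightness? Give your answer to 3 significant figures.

Equal flux requires L_Y/d_Y² = L_K/d_K², so d_Y/d_K = √(L_Y/L_K)
= √(16.0) = 4.000.

4.00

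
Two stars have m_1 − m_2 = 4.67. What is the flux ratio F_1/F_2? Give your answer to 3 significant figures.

F_1/F_2 = 10^(−(m_1 − m_2)/2.5) = 10^(-4.67/2.5) = 10^-1.868 = 0.01355.

0.0136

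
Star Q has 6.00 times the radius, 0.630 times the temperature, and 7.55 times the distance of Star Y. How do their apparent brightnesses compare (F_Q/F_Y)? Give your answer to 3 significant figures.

L_Q/L_Y = (R_Q/R_Y)²(T_Q/T_Y)⁴ = (6.00)² × (0.630)⁴ = 5.671.
F_Q/F_Y = (L_Q/L_Y)/(d_Q/d_Y)² = 5.671 / (7.55)² = 0.09949.

0.0995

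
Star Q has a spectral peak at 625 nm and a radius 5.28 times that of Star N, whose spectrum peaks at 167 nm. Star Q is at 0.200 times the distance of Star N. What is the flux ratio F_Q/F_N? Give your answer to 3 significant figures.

Wien's law: T_Q/T_N = λ_N/λ_Q = 167/625 = 0.2672.
L_Q/L_N = (R_Q/R_N)²(T_Q/T_N)⁴ = (5.28)²(0.2672)⁴ = 0.1421.
F_Q/F_N = (L_Q/L_N)/(d_Q/d_N)² = 0.1421/(0.200)² = 3.553.

3.55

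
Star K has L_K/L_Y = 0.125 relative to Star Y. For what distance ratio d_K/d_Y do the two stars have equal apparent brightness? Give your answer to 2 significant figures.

Equal flux requires L_K/d_K² = L_Y/d_Y², so d_K/d_Y = √(L_K/L_Y)
= √(0.125) = 0.3536.

0.35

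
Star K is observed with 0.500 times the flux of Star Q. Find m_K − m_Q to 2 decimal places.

m_K − m_Q = −2.5 log₁₀(F_K/F_Q) = −2.5 log₁₀(0.500) = −2.5 × (-0.301) = 0.753.

0.75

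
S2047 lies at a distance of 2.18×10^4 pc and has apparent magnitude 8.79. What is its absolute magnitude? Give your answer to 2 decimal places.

M = m − 5 log₁₀(d/10 pc) = 8.79 − 5 log₁₀(2.18×10^4/10)
  = 8.79 − 5 × 3.338 = 8.79 − 16.69 = -7.90.

-7.90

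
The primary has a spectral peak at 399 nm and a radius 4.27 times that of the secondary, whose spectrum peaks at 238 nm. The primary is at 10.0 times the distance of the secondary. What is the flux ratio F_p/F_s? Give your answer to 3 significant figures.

Wien's law: T_p/T_s = λ_s/λ_p = 238/399 = 0.5965.
L_p/L_s = (R_p/R_s)²(T_p/T_s)⁴ = (4.27)²(0.5965)⁴ = 2.308.
F_p/F_s = (L_p/L_s)/(d_p/d_s)² = 2.308/(10.0)² = 0.02308.

0.0231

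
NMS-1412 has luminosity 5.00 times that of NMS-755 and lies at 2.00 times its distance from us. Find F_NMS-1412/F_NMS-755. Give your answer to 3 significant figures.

F = L/(4πd²), so F_NMS-1412/F_NMS-755 = (L_NMS-1412/L_NMS-755) / (d_NMS-1412/d_NMS-755)²
= 5.00 / (2.00)² = 5.00 / 4.000 = 1.250.

1.25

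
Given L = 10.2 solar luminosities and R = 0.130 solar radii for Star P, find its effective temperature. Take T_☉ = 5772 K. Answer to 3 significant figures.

T/T_☉ = (L/L_☉)^(1/4) / (R/R_☉)^(1/2)
T = 5772 × (10.2)^(1/4) / √(0.130) = 5772 × 1.787 / 0.3606 = 2.861×10^4 K.

2.86×10^4 K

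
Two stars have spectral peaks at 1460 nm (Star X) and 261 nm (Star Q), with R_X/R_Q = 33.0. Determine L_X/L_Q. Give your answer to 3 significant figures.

1.11

Wien's law gives T ∝ 1/λ_max, so T_X/T_Q = λ_Q/λ_X = 261/1460 = 0.1788.
Then L ∝ R²T⁴ gives L_X/L_Q = (33.0)² × (0.1788)⁴ = 1089 × 0.001021 = 1.112.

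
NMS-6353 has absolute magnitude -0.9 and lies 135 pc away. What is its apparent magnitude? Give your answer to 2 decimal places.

m = M + 5 log₁₀(d/10 pc) = -0.9 + 5 log₁₀(135/10)
  = -0.9 + 5 × 1.130 = -0.9 + 5.65 = 4.75.

4.75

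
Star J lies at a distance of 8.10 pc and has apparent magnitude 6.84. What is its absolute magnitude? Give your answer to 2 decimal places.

7.30

M = m − 5 log₁₀(d/10 pc) = 6.84 − 5 log₁₀(8.10/10)
  = 6.84 − 5 × -0.092 = 6.84 − -0.46 = 7.30.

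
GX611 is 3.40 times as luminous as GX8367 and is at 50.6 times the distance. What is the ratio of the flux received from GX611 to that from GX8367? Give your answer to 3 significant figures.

F = L/(4πd²), so F_GX611/F_GX8367 = (L_GX611/L_GX8367) / (d_GX611/d_GX8367)²
= 3.40 / (50.6)² = 3.40 / 2560 = 0.001328.

0.00133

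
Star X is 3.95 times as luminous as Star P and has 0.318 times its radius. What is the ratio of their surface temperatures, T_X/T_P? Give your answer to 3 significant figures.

L ∝ R²T⁴ gives T ∝ (L/R²)^(1/4), so
T_X/T_P = (3.95 / 0.318²)^(1/4) = (39.06)^(1/4) = 2.500.

2.50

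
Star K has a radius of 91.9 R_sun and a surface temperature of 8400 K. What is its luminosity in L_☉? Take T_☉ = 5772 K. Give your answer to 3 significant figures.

3.79×10^4 L_☉

L/L_☉ = (R/R_☉)² (T/T_☉)⁴ = (91.9)² × (8400/5772)⁴
       = 8446 × (1.455)⁴ = 8446 × 4.486 = 3.788×10^4.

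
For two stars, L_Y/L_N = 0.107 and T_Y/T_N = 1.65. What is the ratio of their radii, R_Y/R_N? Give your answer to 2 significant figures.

0.12

L ∝ R²T⁴ gives R ∝ √L / T², so
R_Y/R_N = √(0.107) / (1.65)² = 0.3271 / 2.722 = 0.1202.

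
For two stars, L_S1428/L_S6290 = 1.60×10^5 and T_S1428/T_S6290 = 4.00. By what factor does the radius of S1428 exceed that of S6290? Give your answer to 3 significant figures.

L ∝ R²T⁴ gives R ∝ √L / T², so
R_S1428/R_S6290 = √(1.60×10^5) / (4.00)² = 400.0 / 16.00 = 25.00.

25.0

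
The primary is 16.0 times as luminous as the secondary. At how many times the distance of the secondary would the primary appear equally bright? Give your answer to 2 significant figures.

Equal flux requires L_p/d_p² = L_s/d_s², so d_p/d_s = √(L_p/L_s)
= √(16.0) = 4.000.

4.0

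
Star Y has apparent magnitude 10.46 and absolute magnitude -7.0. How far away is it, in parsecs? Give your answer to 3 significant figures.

3.10×10^4 pc

m − M = 5 log₁₀(d/10 pc)
10.46 − (-7.0) = 17.46 = 5 log₁₀(d/10)
d = 10 × 10^(17.46/5) = 10 × 10^3.492 = 3.105×10^4 pc.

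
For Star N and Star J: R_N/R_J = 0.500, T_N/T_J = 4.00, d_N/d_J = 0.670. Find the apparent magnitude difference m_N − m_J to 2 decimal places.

-5.39

L_N/L_J = (0.500)²(4.00)⁴ = 64.00.
F_N/F_J = (L_N/L_J)/(d_N/d_J)² = 64.00/0.4489 = 142.6.
m_N − m_J = −2.5 log₁₀(142.6) = -5.39.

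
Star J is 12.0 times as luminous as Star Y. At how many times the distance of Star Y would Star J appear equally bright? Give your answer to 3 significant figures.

3.46

Equal flux requires L_J/d_J² = L_Y/d_Y², so d_J/d_Y = √(L_J/L_Y)
= √(12.0) = 3.464.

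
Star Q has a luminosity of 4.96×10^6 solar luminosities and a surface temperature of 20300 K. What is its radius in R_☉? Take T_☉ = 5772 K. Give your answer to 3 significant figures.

180 R_☉

R/R_☉ = √(L/L_☉) / (T/T_☉)² = √(4.96×10^6) / (3.517)²
       = 2227 / 12.37 = 180.1.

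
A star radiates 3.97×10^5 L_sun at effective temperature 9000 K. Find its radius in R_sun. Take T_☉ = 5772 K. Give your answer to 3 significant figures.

259 R_sun

R/R_☉ = √(L/L_☉) / (T/T_☉)² = √(3.97×10^5) / (1.559)²
       = 630.1 / 2.431 = 259.2.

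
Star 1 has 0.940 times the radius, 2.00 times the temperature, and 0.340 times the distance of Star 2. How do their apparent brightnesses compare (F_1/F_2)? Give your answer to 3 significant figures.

L_1/L_2 = (R_1/R_2)²(T_1/T_2)⁴ = (0.940)² × (2.00)⁴ = 14.14.
F_1/F_2 = (L_1/L_2)/(d_1/d_2)² = 14.14 / (0.340)² = 122.3.

122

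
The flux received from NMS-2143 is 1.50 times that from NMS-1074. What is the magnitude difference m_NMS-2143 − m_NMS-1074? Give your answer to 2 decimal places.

m_NMS-2143 − m_NMS-1074 = −2.5 log₁₀(F_NMS-2143/F_NMS-1074) = −2.5 log₁₀(1.50) = −2.5 × (0.176) = -0.440.

-0.44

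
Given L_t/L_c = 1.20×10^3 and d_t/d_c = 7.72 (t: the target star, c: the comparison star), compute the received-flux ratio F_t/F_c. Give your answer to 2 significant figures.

F = L/(4πd²), so F_t/F_c = (L_t/L_c) / (d_t/d_c)²
= 1.20×10^3 / (7.72)² = 1.20×10^3 / 59.60 = 20.13.

20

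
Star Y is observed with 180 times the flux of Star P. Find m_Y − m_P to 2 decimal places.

-5.64

m_Y − m_P = −2.5 log₁₀(F_Y/F_P) = −2.5 log₁₀(180) = −2.5 × (2.255) = -5.638.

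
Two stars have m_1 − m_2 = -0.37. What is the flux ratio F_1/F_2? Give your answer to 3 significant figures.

F_1/F_2 = 10^(−(m_1 − m_2)/2.5) = 10^(0.37/2.5) = 10^0.148 = 1.406.

1.41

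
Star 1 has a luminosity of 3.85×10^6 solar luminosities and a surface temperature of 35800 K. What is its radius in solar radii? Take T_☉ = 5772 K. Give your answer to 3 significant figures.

51.0 solar radii

R/R_☉ = √(L/L_☉) / (T/T_☉)² = √(3.85×10^6) / (6.202)²
       = 1962 / 38.47 = 51.01.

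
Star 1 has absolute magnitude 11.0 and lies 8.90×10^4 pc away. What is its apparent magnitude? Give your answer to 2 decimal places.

m = M + 5 log₁₀(d/10 pc) = 11.0 + 5 log₁₀(8.90×10^4/10)
  = 11.0 + 5 × 3.949 = 11.0 + 19.75 = 30.75.

30.75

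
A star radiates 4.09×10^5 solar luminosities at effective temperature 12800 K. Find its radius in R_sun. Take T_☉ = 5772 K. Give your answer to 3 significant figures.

130 R_sun

R/R_☉ = √(L/L_☉) / (T/T_☉)² = √(4.09×10^5) / (2.218)²
       = 639.5 / 4.918 = 130.0.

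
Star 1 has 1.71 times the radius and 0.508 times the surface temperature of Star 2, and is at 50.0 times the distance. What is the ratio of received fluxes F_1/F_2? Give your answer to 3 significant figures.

L_1/L_2 = (R_1/R_2)²(T_1/T_2)⁴ = (1.71)² × (0.508)⁴ = 0.1947.
F_1/F_2 = (L_1/L_2)/(d_1/d_2)² = 0.1947 / (50.0)² = 7.789×10^-5.

7.79×10^-5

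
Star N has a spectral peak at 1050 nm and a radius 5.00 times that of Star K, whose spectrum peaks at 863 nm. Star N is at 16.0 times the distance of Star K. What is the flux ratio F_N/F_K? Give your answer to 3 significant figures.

0.0446

Wien's law: T_N/T_K = λ_K/λ_N = 863/1050 = 0.8219.
L_N/L_K = (R_N/R_K)²(T_N/T_K)⁴ = (5.00)²(0.8219)⁴ = 11.41.
F_N/F_K = (L_N/L_K)/(d_N/d_K)² = 11.41/(16.0)² = 0.04456.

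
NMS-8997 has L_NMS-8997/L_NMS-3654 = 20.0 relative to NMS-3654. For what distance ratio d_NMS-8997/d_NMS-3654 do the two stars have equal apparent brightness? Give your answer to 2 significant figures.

4.5

Equal flux requires L_NMS-8997/d_NMS-8997² = L_NMS-3654/d_NMS-3654², so d_NMS-8997/d_NMS-3654 = √(L_NMS-8997/L_NMS-3654)
= √(20.0) = 4.472.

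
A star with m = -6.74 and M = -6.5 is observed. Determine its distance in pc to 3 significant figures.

m − M = 5 log₁₀(d/10 pc)
-6.74 − (-6.5) = -0.24 = 5 log₁₀(d/10)
d = 10 × 10^(-0.24/5) = 10 × 10^-0.048 = 8.954 pc.

8.95 pc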